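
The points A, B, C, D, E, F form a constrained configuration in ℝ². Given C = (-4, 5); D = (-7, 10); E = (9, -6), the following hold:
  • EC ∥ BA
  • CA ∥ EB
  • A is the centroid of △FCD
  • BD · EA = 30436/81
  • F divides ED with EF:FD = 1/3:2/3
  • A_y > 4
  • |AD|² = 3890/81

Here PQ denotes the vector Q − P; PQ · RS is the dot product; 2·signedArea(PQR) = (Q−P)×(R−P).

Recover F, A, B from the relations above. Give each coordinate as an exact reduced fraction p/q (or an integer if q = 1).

A = (-22/9, 43/9)
B = (95/9, -56/9)
F = (11/3, -2/3)

1. F_x = 11/3  [F divides ED with EF:FD = 1/3:2/3]
2. F_y = -2/3  [F divides ED with EF:FD = 1/3:2/3]
   → F = (11/3, -2/3)
3. A_x = -22/9  [A is the centroid of △FCD]
4. A_y = 43/9  [A is the centroid of △FCD]
   → A = (-22/9, 43/9)
5. B_x = 95/9  [EC ∥ BA ∩ CA ∥ EB]
6. B_y = -56/9  [EC ∥ BA ∩ CA ∥ EB]
   → B = (95/9, -56/9)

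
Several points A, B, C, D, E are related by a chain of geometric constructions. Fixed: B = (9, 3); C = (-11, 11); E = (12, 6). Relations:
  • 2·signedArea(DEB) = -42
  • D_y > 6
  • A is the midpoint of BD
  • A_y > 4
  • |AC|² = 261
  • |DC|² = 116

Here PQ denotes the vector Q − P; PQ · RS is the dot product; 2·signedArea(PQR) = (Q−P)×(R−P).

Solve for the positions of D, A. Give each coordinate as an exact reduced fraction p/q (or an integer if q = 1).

1. D_x = -1  [line 3·x + -3·y + 24 = 0 ∩ |DC|² = 116]
2. D_y = 7  [line 3·x + -3·y + 24 = 0 ∩ |DC|² = 116]
   → D = (-1, 7)
3. A_x = 4  [A is the midpoint of BD]
4. A_y = 5  [A is the midpoint of BD]
   → A = (4, 5)

A = (4, 5)
D = (-1, 7)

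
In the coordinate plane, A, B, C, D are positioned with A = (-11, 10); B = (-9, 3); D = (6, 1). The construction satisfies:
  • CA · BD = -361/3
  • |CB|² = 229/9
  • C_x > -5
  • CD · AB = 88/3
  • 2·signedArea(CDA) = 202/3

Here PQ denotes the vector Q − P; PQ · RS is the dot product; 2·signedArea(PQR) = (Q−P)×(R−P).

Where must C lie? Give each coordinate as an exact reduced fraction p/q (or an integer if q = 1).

C = (-4, 7/3)

1. C_x = -4  [CA · BD = -361/3 ∩ CD · AB = 88/3]
2. C_y = 7/3  [CA · BD = -361/3 ∩ CD · AB = 88/3]
   → C = (-4, 7/3)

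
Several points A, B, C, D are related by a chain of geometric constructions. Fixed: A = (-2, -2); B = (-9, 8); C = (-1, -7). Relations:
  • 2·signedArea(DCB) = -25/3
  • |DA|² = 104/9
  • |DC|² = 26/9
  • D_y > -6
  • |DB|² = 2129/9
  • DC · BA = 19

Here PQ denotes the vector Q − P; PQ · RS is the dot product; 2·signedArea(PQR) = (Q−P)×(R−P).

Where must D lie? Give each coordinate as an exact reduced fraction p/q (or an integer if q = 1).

D = (-4/3, -16/3)

1. D_x = -4/3  [2·signedArea(DCB) = -25/3 ∩ DC · BA = 19]
2. D_y = -16/3  [2·signedArea(DCB) = -25/3 ∩ DC · BA = 19]
   → D = (-4/3, -16/3)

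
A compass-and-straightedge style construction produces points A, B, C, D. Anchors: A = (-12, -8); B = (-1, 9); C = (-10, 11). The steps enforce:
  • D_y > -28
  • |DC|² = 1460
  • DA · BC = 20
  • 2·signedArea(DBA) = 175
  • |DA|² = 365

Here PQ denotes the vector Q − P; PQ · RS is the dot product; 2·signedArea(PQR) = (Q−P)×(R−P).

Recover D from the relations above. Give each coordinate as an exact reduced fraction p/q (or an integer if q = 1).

D = (-14, -27)

1. D_x = -14  [2·signedArea(DBA) = 175 ∩ DA · BC = 20]
2. D_y = -27  [2·signedArea(DBA) = 175 ∩ DA · BC = 20]
   → D = (-14, -27)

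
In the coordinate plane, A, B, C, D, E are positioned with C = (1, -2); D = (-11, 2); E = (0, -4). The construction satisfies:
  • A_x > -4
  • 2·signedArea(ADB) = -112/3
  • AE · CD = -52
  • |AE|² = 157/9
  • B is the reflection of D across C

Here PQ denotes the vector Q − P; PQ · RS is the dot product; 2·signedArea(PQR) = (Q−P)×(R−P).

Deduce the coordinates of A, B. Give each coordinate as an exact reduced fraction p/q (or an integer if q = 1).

1. A_x = -11/3  [line 12·x + -4·y + 36 = 0 ∩ |AE|² = 157/9]
2. A_y = -2  [line 12·x + -4·y + 36 = 0 ∩ |AE|² = 157/9]
   → A = (-11/3, -2)
3. B_x = 13  [2·signedArea(ADB) = -112/3 ∩ B is the reflection of D across C]
4. B_y = -6  [2·signedArea(ADB) = -112/3 ∩ B is the reflection of D across C]
   → B = (13, -6)

A = (-11/3, -2)
B = (13, -6)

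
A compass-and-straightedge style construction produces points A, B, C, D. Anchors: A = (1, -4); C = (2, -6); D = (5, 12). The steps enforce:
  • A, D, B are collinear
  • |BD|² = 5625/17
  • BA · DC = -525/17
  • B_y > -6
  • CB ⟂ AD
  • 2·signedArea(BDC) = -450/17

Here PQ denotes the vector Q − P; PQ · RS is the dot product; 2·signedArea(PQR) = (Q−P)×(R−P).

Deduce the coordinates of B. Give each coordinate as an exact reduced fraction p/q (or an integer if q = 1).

B = (10/17, -96/17)

1. B_x = 10/17  [A, D, B are collinear ∩ CB ⟂ AD]
2. B_y = -96/17  [A, D, B are collinear ∩ CB ⟂ AD]
   → B = (10/17, -96/17)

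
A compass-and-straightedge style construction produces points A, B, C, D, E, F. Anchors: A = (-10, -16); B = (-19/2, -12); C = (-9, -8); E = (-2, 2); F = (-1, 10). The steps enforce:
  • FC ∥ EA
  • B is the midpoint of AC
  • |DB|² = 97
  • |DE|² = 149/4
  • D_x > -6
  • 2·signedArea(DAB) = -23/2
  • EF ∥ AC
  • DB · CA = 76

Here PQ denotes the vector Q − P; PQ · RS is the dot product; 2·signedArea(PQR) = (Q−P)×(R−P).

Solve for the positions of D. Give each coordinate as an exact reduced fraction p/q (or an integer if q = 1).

D = (-11/2, -3)

1. D_x = -11/2  [2·signedArea(DAB) = -23/2 ∩ DB · CA = 76]
2. D_y = -3  [2·signedArea(DAB) = -23/2 ∩ DB · CA = 76]
   → D = (-11/2, -3)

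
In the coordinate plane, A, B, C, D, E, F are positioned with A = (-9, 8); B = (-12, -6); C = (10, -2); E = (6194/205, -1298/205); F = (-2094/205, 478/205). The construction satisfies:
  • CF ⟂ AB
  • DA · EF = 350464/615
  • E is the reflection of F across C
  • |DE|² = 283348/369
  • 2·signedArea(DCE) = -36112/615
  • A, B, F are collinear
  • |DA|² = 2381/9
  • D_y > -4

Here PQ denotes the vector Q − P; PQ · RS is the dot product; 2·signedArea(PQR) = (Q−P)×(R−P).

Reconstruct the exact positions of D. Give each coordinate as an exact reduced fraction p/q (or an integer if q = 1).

1. D_x = 8/3  [2·signedArea(DCE) = -36112/615 ∩ DA · EF = 350464/615]
2. D_y = -10/3  [2·signedArea(DCE) = -36112/615 ∩ DA · EF = 350464/615]
   → D = (8/3, -10/3)

D = (8/3, -10/3)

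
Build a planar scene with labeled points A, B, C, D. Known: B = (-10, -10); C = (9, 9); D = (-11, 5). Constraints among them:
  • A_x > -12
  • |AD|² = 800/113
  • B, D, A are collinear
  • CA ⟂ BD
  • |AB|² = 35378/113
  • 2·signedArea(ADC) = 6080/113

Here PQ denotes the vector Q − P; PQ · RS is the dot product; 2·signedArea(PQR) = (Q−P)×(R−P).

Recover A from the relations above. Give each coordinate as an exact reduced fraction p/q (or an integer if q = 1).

A = (-1263/113, 865/113)

1. A_x = -1263/113  [B, D, A are collinear ∩ CA ⟂ BD]
2. A_y = 865/113  [B, D, A are collinear ∩ CA ⟂ BD]
   → A = (-1263/113, 865/113)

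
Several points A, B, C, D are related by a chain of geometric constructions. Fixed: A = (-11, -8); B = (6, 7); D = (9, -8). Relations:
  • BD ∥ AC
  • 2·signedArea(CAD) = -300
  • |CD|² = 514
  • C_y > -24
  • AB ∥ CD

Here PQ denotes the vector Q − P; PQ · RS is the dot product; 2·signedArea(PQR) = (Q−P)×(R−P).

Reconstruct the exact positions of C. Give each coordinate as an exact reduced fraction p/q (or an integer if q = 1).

1. C_x = -8  [AB ∥ CD ∩ BD ∥ AC]
2. C_y = -23  [AB ∥ CD ∩ BD ∥ AC]
   → C = (-8, -23)

C = (-8, -23)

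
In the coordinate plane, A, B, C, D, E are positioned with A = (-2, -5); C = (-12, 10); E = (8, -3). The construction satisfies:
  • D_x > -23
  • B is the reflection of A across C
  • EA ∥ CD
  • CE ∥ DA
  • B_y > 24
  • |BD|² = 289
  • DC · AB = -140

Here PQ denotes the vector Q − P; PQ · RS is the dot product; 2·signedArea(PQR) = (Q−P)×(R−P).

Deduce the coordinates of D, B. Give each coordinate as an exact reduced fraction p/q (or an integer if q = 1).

B = (-22, 25)
D = (-22, 8)

1. D_x = -22  [CE ∥ DA ∩ EA ∥ CD]
2. D_y = 8  [CE ∥ DA ∩ EA ∥ CD]
   → D = (-22, 8)
3. B_x = -22  [B is the reflection of A across C]
4. B_y = 25  [B is the reflection of A across C]
   → B = (-22, 25)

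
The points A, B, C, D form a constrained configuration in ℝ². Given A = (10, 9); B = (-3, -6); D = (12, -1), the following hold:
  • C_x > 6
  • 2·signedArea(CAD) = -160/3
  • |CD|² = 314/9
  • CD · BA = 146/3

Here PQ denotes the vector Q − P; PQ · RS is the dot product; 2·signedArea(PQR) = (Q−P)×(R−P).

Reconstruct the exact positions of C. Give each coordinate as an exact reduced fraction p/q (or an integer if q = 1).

1. C_x = 19/3  [2·signedArea(CAD) = -160/3 ∩ CD · BA = 146/3]
2. C_y = 2/3  [2·signedArea(CAD) = -160/3 ∩ CD · BA = 146/3]
   → C = (19/3, 2/3)

C = (19/3, 2/3)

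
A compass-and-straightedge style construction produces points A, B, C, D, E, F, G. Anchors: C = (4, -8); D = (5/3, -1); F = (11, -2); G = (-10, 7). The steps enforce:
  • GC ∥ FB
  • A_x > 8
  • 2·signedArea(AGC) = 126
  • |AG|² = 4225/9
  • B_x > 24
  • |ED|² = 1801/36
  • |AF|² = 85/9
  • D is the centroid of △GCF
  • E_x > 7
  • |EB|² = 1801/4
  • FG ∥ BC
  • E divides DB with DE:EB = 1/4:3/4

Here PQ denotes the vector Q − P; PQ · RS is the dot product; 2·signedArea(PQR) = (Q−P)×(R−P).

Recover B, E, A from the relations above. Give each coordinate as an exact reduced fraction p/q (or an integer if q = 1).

A = (26/3, -4)
B = (25, -17)
E = (15/2, -5)

1. B_x = 25  [FG ∥ BC ∩ GC ∥ FB]
2. B_y = -17  [FG ∥ BC ∩ GC ∥ FB]
   → B = (25, -17)
3. E_x = 15/2  [E divides DB with DE:EB = 1/4:3/4]
4. E_y = -5  [E divides DB with DE:EB = 1/4:3/4]
   → E = (15/2, -5)
5. A_x = 26/3  [line 15·x + 14·y + -74 = 0 ∩ |AG|² = 4225/9]
6. A_y = -4  [line 15·x + 14·y + -74 = 0 ∩ |AG|² = 4225/9]
   → A = (26/3, -4)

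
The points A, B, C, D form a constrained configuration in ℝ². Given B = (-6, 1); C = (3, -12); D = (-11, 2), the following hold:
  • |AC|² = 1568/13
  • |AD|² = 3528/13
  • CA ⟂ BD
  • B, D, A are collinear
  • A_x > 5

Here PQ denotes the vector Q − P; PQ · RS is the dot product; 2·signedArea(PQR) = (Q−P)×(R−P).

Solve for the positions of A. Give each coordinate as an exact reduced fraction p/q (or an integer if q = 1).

A = (67/13, -16/13)

1. A_x = 67/13  [B, D, A are collinear ∩ CA ⟂ BD]
2. A_y = -16/13  [B, D, A are collinear ∩ CA ⟂ BD]
   → A = (67/13, -16/13)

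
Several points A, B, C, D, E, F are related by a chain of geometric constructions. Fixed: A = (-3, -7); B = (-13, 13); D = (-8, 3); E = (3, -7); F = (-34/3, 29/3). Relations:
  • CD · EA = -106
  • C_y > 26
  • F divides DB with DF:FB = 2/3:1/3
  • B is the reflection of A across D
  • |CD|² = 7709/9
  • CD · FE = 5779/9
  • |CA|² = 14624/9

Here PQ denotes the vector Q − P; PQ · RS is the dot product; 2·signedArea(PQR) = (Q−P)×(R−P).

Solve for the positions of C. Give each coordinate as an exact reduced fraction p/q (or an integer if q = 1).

C = (-77/3, 79/3)

1. C_x = -77/3  [CD · FE = 5779/9 ∩ CD · EA = -106]
2. C_y = 79/3  [CD · FE = 5779/9 ∩ CD · EA = -106]
   → C = (-77/3, 79/3)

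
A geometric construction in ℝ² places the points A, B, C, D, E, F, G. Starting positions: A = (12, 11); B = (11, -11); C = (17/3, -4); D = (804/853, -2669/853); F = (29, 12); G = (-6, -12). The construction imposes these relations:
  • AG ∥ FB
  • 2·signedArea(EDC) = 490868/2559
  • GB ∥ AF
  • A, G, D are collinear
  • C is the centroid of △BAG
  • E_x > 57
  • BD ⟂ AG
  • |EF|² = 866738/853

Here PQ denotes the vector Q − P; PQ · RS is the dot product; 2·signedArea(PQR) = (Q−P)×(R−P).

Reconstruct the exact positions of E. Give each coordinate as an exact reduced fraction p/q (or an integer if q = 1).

1. E_x = 48670/853  [line 743/853·x + 12089/2559·y + -455143/2559 = 0 ∩ |EF|² = 866738/853]
2. E_y = 23141/853  [line 743/853·x + 12089/2559·y + -455143/2559 = 0 ∩ |EF|² = 866738/853]
   → E = (48670/853, 23141/853)

E = (48670/853, 23141/853)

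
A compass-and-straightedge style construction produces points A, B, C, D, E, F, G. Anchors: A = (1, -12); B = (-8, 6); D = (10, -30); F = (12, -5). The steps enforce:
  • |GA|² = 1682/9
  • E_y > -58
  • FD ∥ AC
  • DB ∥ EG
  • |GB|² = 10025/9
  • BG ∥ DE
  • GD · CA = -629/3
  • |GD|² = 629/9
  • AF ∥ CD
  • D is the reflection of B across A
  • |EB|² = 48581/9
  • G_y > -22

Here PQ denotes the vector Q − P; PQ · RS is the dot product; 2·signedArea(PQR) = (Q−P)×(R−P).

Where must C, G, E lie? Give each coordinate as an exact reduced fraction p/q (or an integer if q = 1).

C = (-1, -37)
E = (86/3, -173/3)
G = (32/3, -65/3)

1. C_x = -1  [AF ∥ CD ∩ FD ∥ AC]
2. C_y = -37  [AF ∥ CD ∩ FD ∥ AC]
   → C = (-1, -37)
3. G_x = 32/3  [line -2·x + -25·y + -1561/3 = 0 ∩ |GD|² = 629/9]
4. G_y = -65/3  [line -2·x + -25·y + -1561/3 = 0 ∩ |GD|² = 629/9]
   → G = (32/3, -65/3)
5. E_x = 86/3  [DB ∥ EG ∩ BG ∥ DE]
6. E_y = -173/3  [DB ∥ EG ∩ BG ∥ DE]
   → E = (86/3, -173/3)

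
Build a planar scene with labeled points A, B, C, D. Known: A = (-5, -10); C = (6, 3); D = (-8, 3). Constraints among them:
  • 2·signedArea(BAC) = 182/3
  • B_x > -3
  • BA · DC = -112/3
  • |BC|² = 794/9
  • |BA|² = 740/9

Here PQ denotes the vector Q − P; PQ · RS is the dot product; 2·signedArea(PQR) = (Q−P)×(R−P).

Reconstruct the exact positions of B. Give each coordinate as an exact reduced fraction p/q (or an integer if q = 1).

B = (-7/3, -4/3)

1. B_x = -7/3  [2·signedArea(BAC) = 182/3 ∩ BA · DC = -112/3]
2. B_y = -4/3  [2·signedArea(BAC) = 182/3 ∩ BA · DC = -112/3]
   → B = (-7/3, -4/3)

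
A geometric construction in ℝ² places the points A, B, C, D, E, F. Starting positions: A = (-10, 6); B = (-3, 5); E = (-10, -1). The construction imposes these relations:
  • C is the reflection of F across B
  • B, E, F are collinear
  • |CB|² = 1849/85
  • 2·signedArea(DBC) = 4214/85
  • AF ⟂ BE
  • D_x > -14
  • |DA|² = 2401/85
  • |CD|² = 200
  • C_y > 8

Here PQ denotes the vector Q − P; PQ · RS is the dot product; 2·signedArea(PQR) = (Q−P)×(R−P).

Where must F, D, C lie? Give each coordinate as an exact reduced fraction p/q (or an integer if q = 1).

C = (46/85, 683/85)
D = (-1144/85, 853/85)
F = (-556/85, 167/85)

1. F_x = -556/85  [B, E, F are collinear ∩ AF ⟂ BE]
2. F_y = 167/85  [B, E, F are collinear ∩ AF ⟂ BE]
   → F = (-556/85, 167/85)
3. C_x = 46/85  [C is the reflection of F across B]
4. C_y = 683/85  [C is the reflection of F across B]
   → C = (46/85, 683/85)
5. D_x = -1144/85  [line -258/85·x + 301/85·y + -6493/85 = 0 ∩ |DA|² = 2401/85]
6. D_y = 853/85  [line -258/85·x + 301/85·y + -6493/85 = 0 ∩ |DA|² = 2401/85]
   → D = (-1144/85, 853/85)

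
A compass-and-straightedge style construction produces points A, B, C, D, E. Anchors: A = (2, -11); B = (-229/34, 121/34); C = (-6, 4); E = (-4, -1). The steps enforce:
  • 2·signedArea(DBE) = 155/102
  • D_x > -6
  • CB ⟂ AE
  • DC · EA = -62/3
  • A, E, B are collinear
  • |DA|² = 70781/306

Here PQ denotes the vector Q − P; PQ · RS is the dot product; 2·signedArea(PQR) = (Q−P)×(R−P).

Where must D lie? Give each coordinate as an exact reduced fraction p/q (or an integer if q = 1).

1. D_x = -569/102  [DC · EA = -62/3 ∩ 2·signedArea(DBE) = 155/102]
2. D_y = 223/102  [DC · EA = -62/3 ∩ 2·signedArea(DBE) = 155/102]
   → D = (-569/102, 223/102)

D = (-569/102, 223/102)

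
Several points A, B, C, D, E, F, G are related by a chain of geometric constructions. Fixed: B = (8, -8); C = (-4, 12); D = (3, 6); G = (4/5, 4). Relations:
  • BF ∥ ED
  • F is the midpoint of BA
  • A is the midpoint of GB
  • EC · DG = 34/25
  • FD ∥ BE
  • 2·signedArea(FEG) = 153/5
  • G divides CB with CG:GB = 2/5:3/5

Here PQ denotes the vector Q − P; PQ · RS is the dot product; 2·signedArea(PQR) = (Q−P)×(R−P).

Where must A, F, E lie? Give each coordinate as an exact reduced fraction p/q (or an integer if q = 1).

A = (22/5, -2)
E = (24/5, 3)
F = (31/5, -5)

1. A_x = 22/5  [A is the midpoint of GB]
2. A_y = -2  [A is the midpoint of GB]
   → A = (22/5, -2)
3. F_x = 31/5  [F is the midpoint of BA]
4. F_y = -5  [F is the midpoint of BA]
   → F = (31/5, -5)
5. E_x = 24/5  [BF ∥ ED ∩ FD ∥ BE]
6. E_y = 3  [BF ∥ ED ∩ FD ∥ BE]
   → E = (24/5, 3)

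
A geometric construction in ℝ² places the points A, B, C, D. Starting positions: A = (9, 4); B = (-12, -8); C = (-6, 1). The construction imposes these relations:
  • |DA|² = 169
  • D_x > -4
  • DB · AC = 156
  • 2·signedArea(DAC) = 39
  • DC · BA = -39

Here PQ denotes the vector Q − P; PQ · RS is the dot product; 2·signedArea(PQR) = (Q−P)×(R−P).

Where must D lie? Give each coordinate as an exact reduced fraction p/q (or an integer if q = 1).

D = (-3, -1)

1. D_x = -3  [2·signedArea(DAC) = 39 ∩ DB · AC = 156]
2. D_y = -1  [2·signedArea(DAC) = 39 ∩ DB · AC = 156]
   → D = (-3, -1)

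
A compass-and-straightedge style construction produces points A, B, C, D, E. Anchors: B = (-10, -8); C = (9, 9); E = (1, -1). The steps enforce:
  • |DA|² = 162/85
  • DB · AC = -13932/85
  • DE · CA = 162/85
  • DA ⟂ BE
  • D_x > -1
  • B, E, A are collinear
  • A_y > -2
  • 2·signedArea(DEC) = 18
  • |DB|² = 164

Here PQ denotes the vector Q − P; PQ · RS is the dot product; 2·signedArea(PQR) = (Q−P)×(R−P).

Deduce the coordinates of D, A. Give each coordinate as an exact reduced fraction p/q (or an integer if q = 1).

A = (63/85, -99/85)
D = (0, 0)

1. D_x = 0  [line -10·x + 8·y + 0 = 0 ∩ |DB|² = 164]
2. D_y = 0  [line -10·x + 8·y + 0 = 0 ∩ |DB|² = 164]
   → D = (0, 0)
3. A_x = 63/85  [DE · CA = 162/85 ∩ B, E, A are collinear]
4. A_y = -99/85  [DE · CA = 162/85 ∩ B, E, A are collinear]
   → A = (63/85, -99/85)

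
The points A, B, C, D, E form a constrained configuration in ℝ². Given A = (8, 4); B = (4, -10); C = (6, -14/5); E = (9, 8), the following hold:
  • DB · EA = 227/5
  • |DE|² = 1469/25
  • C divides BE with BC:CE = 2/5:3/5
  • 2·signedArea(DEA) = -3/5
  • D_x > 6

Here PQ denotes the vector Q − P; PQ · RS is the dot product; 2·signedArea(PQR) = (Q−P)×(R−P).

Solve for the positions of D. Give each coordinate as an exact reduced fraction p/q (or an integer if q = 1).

D = (7, 3/5)

1. D_x = 7  [2·signedArea(DEA) = -3/5 ∩ DB · EA = 227/5]
2. D_y = 3/5  [2·signedArea(DEA) = -3/5 ∩ DB · EA = 227/5]
   → D = (7, 3/5)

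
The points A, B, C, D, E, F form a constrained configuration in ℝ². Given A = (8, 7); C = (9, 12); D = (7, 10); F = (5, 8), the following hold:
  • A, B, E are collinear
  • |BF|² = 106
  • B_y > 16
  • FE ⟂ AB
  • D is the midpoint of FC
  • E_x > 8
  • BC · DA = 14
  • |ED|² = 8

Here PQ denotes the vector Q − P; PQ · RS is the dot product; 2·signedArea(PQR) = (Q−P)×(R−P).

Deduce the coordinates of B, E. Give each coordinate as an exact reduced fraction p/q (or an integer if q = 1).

B = (10, 17)
E = (105/13, 96/13)

1. B_x = 10  [line -1·x + 3·y + -41 = 0 ∩ |BF|² = 106]
2. B_y = 17  [line -1·x + 3·y + -41 = 0 ∩ |BF|² = 106]
   → B = (10, 17)
3. E_x = 105/13  [A, B, E are collinear ∩ FE ⟂ AB]
4. E_y = 96/13  [A, B, E are collinear ∩ FE ⟂ AB]
   → E = (105/13, 96/13)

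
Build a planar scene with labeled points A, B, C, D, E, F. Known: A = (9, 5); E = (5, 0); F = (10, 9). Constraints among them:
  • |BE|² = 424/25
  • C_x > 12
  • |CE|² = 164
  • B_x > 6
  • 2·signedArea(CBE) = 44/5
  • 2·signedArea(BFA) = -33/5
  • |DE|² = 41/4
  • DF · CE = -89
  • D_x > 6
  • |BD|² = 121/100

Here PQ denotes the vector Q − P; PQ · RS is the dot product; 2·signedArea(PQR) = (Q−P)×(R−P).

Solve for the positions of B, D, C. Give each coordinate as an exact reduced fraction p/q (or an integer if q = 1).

B = (7, 18/5)
C = (13, 10)
D = (7, 5/2)

1. B_x = 7  [line 4·x + -1·y + -122/5 = 0 ∩ |BE|² = 424/25]
2. B_y = 18/5  [line 4·x + -1·y + -122/5 = 0 ∩ |BE|² = 424/25]
   → B = (7, 18/5)
3. C_x = 13  [line 18/5·x + -2·y + -134/5 = 0 ∩ |CE|² = 164]
4. C_y = 10  [line 18/5·x + -2·y + -134/5 = 0 ∩ |CE|² = 164]
   → C = (13, 10)
5. D_x = 7  [line 8·x + 10·y + -81 = 0 ∩ |BD|² = 121/100]
6. D_y = 5/2  [line 8·x + 10·y + -81 = 0 ∩ |BD|² = 121/100]
   → D = (7, 5/2)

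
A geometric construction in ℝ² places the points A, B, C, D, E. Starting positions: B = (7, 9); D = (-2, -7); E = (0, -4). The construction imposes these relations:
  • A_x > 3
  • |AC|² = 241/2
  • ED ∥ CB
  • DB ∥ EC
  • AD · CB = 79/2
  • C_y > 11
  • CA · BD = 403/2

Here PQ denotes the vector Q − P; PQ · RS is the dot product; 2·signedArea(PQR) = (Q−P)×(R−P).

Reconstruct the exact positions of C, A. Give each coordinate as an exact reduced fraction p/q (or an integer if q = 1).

1. C_x = 9  [ED ∥ CB ∩ DB ∥ EC]
2. C_y = 12  [ED ∥ CB ∩ DB ∥ EC]
   → C = (9, 12)
3. A_x = 7/2  [AD · CB = 79/2 ∩ CA · BD = 403/2]
4. A_y = 5/2  [AD · CB = 79/2 ∩ CA · BD = 403/2]
   → A = (7/2, 5/2)

A = (7/2, 5/2)
C = (9, 12)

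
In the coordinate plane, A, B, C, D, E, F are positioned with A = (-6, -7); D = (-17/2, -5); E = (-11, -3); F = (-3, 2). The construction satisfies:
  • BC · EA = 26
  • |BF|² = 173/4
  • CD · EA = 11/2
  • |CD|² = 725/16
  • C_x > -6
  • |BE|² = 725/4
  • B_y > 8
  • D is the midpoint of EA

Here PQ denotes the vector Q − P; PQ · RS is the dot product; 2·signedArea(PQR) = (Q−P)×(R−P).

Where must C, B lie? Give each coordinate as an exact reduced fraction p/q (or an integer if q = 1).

1. C_x = -5  [line -5·x + 4·y + -28 = 0 ∩ |CD|² = 725/16]
2. C_y = 3/4  [line -5·x + 4·y + -28 = 0 ∩ |CD|² = 725/16]
   → C = (-5, 3/4)
3. B_x = -4  [line -5·x + 4·y + -54 = 0 ∩ |BF|² = 173/4]
4. B_y = 17/2  [line -5·x + 4·y + -54 = 0 ∩ |BF|² = 173/4]
   → B = (-4, 17/2)

B = (-4, 17/2)
C = (-5, 3/4)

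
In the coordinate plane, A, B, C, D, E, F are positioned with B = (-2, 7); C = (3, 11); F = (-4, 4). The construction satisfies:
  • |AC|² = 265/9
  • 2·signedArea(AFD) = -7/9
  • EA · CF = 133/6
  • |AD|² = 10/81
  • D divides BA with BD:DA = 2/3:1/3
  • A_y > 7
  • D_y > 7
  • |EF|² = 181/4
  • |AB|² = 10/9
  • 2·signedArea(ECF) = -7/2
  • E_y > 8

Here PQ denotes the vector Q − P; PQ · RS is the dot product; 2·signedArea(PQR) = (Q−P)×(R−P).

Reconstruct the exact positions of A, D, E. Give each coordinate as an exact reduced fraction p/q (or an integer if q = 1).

1. E_x = 1/2  [line 7·x + -7·y + 119/2 = 0 ∩ |EF|² = 181/4]
2. E_y = 9  [line 7·x + -7·y + 119/2 = 0 ∩ |EF|² = 181/4]
   → E = (1/2, 9)
3. A_x = -1  [line -7·x + -7·y + 133/3 = 0 ∩ |AC|² = 265/9]
4. A_y = 22/3  [line -7·x + -7·y + 133/3 = 0 ∩ |AC|² = 265/9]
   → A = (-1, 22/3)
5. D_x = -4/3  [2·signedArea(AFD) = -7/9 ∩ D divides BA with BD:DA = 2/3:1/3]
6. D_y = 65/9  [2·signedArea(AFD) = -7/9 ∩ D divides BA with BD:DA = 2/3:1/3]
   → D = (-4/3, 65/9)

A = (-1, 22/3)
D = (-4/3, 65/9)
E = (1/2, 9)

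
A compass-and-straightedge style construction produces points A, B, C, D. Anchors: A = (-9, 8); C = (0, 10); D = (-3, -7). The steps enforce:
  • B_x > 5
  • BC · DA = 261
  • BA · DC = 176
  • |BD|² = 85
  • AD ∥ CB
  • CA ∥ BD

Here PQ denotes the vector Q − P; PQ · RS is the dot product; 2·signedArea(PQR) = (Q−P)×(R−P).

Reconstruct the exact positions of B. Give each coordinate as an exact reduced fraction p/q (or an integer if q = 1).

1. B_x = 6  [CA ∥ BD ∩ AD ∥ CB]
2. B_y = -5  [CA ∥ BD ∩ AD ∥ CB]
   → B = (6, -5)

B = (6, -5)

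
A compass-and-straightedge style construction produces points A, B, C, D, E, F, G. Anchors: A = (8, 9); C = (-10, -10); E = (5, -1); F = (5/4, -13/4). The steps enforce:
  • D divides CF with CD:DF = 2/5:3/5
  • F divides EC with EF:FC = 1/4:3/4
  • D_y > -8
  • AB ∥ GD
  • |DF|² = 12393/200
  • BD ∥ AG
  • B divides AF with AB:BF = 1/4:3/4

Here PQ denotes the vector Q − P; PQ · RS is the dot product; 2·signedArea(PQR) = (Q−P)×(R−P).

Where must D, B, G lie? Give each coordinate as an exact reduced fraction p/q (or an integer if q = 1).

B = (101/16, 95/16)
D = (-11/2, -73/10)
G = (-61/16, -339/80)

1. D_x = -11/2  [D divides CF with CD:DF = 2/5:3/5]
2. D_y = -73/10  [D divides CF with CD:DF = 2/5:3/5]
   → D = (-11/2, -73/10)
3. B_x = 101/16  [B divides AF with AB:BF = 1/4:3/4]
4. B_y = 95/16  [B divides AF with AB:BF = 1/4:3/4]
   → B = (101/16, 95/16)
5. G_x = -61/16  [AB ∥ GD ∩ BD ∥ AG]
6. G_y = -339/80  [AB ∥ GD ∩ BD ∥ AG]
   → G = (-61/16, -339/80)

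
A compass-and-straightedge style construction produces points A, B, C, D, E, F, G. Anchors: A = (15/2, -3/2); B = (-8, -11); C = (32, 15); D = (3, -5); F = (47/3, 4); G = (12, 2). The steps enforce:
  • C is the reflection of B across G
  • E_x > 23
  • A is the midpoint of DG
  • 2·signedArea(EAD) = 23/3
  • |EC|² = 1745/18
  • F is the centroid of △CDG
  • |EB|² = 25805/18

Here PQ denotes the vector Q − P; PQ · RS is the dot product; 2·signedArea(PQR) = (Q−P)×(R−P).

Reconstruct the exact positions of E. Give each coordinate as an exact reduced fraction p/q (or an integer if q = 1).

1. E_x = 143/6  [line 7/2·x + -9/2·y + -122/3 = 0 ∩ |EB|² = 25805/18]
2. E_y = 19/2  [line 7/2·x + -9/2·y + -122/3 = 0 ∩ |EB|² = 25805/18]
   → E = (143/6, 19/2)

E = (143/6, 19/2)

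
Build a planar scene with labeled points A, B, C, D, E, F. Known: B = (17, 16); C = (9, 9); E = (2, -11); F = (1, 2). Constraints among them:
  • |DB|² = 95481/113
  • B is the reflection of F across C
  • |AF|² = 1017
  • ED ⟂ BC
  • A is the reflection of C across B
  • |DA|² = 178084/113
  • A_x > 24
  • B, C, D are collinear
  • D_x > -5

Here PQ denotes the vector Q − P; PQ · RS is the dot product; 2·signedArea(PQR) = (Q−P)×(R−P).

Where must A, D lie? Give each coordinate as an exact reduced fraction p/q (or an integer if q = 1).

1. A_x = 25  [A is the reflection of C across B]
2. A_y = 23  [A is the reflection of C across B]
   → A = (25, 23)
3. D_x = -551/113  [B, C, D are collinear ∩ ED ⟂ BC]
4. D_y = -355/113  [B, C, D are collinear ∩ ED ⟂ BC]
   → D = (-551/113, -355/113)

A = (25, 23)
D = (-551/113, -355/113)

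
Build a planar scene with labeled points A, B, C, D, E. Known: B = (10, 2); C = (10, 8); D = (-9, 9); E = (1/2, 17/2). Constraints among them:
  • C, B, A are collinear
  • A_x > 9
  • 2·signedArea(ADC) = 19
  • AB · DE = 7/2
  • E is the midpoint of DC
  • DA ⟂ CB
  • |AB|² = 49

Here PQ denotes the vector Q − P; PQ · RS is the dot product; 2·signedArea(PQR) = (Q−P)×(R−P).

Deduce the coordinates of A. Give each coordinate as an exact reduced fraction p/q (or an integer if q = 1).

1. A_x = 10  [C, B, A are collinear ∩ DA ⟂ CB]
2. A_y = 9  [C, B, A are collinear ∩ DA ⟂ CB]
   → A = (10, 9)

A = (10, 9)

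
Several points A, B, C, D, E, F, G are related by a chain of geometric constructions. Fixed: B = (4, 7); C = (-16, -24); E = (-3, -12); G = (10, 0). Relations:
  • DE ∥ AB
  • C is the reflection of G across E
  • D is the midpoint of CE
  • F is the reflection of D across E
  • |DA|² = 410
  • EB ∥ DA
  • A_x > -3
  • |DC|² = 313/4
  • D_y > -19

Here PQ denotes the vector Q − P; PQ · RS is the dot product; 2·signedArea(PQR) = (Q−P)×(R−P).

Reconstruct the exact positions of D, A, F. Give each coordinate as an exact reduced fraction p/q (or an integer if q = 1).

1. D_x = -19/2  [D is the midpoint of CE]
2. D_y = -18  [D is the midpoint of CE]
   → D = (-19/2, -18)
3. A_x = -5/2  [DE ∥ AB ∩ EB ∥ DA]
4. A_y = 1  [DE ∥ AB ∩ EB ∥ DA]
   → A = (-5/2, 1)
5. F_x = 7/2  [F is the reflection of D across E]
6. F_y = -6  [F is the reflection of D across E]
   → F = (7/2, -6)

A = (-5/2, 1)
D = (-19/2, -18)
F = (7/2, -6)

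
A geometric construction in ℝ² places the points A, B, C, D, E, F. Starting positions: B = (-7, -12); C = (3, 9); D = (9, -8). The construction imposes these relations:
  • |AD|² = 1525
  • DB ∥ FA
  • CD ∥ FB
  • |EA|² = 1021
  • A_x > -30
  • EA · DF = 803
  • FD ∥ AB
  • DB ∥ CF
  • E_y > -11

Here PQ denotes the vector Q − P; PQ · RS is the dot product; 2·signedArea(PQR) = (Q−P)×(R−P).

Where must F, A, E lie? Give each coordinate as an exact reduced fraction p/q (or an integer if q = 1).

A = (-29, 1)
E = (1, -10)
F = (-13, 5)

1. F_x = -13  [CD ∥ FB ∩ DB ∥ CF]
2. F_y = 5  [CD ∥ FB ∩ DB ∥ CF]
   → F = (-13, 5)
3. A_x = -29  [FD ∥ AB ∩ DB ∥ FA]
4. A_y = 1  [FD ∥ AB ∩ DB ∥ FA]
   → A = (-29, 1)
5. E_x = 1  [line 22·x + -13·y + -152 = 0 ∩ |EA|² = 1021]
6. E_y = -10  [line 22·x + -13·y + -152 = 0 ∩ |EA|² = 1021]
   → E = (1, -10)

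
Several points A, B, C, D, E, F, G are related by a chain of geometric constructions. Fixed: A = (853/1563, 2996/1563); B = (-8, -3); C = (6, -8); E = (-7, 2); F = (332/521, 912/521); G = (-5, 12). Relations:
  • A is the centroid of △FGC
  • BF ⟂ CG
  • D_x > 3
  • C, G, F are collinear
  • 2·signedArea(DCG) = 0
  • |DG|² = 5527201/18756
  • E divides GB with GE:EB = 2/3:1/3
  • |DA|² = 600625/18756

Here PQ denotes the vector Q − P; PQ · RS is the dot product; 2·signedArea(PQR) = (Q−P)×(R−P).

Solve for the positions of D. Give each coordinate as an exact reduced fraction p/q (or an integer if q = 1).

D = (10231/3126, -4754/1563)

1. D_x = 10231/3126  [line -20·x + -11·y + 32 = 0 ∩ |DA|² = 600625/18756]
2. D_y = -4754/1563  [line -20·x + -11·y + 32 = 0 ∩ |DA|² = 600625/18756]
   → D = (10231/3126, -4754/1563)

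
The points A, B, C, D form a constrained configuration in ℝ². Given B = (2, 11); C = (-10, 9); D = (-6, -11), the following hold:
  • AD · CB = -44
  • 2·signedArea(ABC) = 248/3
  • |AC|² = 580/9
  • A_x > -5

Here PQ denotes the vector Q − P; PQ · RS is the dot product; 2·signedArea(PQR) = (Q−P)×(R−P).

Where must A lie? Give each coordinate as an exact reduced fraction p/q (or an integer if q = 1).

A = (-14/3, 3)

1. A_x = -14/3  [AD · CB = -44 ∩ 2·signedArea(ABC) = 248/3]
2. A_y = 3  [AD · CB = -44 ∩ 2·signedArea(ABC) = 248/3]
   → A = (-14/3, 3)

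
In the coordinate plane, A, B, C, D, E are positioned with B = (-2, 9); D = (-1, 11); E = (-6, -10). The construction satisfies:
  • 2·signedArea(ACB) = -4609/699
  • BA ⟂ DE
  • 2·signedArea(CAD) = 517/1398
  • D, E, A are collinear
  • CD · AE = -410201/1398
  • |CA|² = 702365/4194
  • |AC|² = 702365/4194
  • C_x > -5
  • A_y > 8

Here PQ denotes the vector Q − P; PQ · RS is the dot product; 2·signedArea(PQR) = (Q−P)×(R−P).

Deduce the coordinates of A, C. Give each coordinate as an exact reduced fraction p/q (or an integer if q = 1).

A = (-701/466, 4139/466)
C = (-14/3, -11/3)

1. A_x = -701/466  [D, E, A are collinear ∩ BA ⟂ DE]
2. A_y = 4139/466  [D, E, A are collinear ∩ BA ⟂ DE]
   → A = (-701/466, 4139/466)
3. C_x = -14/3  [2·signedArea(CAD) = 517/1398 ∩ 2·signedArea(ACB) = -4609/699]
4. C_y = -11/3  [2·signedArea(CAD) = 517/1398 ∩ 2·signedArea(ACB) = -4609/699]
   → C = (-14/3, -11/3)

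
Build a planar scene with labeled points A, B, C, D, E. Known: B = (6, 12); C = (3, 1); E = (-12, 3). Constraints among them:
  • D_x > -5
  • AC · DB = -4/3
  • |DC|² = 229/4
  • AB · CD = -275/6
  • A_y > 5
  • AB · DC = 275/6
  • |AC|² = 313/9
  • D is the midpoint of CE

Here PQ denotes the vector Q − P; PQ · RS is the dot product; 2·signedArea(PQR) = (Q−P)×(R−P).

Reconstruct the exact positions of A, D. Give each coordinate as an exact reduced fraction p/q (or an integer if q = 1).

1. D_x = -9/2  [D is the midpoint of CE]
2. D_y = 2  [D is the midpoint of CE]
   → D = (-9/2, 2)
3. A_x = -1  [AB · CD = -275/6 ∩ AC · DB = -4/3]
4. A_y = 16/3  [AB · CD = -275/6 ∩ AC · DB = -4/3]
   → A = (-1, 16/3)

A = (-1, 16/3)
D = (-9/2, 2)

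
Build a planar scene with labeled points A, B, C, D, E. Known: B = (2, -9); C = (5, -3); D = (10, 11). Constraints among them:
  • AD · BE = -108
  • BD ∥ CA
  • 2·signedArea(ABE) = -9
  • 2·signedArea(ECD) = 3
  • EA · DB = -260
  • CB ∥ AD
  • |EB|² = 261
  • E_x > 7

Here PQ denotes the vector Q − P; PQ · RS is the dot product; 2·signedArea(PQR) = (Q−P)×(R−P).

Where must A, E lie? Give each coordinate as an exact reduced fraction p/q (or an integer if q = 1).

A = (13, 17)
E = (8, 6)

1. A_x = 13  [CB ∥ AD ∩ BD ∥ CA]
2. A_y = 17  [CB ∥ AD ∩ BD ∥ CA]
   → A = (13, 17)
3. E_x = 8  [2·signedArea(ECD) = 3 ∩ 2·signedArea(ABE) = -9]
4. E_y = 6  [2·signedArea(ECD) = 3 ∩ 2·signedArea(ABE) = -9]
   → E = (8, 6)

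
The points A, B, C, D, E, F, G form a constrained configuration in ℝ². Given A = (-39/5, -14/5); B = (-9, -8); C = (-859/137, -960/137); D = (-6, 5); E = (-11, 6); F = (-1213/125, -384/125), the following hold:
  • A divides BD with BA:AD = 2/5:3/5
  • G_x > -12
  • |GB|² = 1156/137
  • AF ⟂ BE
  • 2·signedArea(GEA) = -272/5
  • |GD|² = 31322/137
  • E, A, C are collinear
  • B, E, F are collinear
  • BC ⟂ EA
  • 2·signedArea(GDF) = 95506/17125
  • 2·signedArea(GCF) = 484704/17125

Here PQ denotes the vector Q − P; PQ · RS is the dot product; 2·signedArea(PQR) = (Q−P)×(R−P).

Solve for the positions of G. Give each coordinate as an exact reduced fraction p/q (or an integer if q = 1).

1. G_x = -1607/137  [2·signedArea(GDF) = 95506/17125 ∩ 2·signedArea(GEA) = -272/5]
2. G_y = -1232/137  [2·signedArea(GDF) = 95506/17125 ∩ 2·signedArea(GEA) = -272/5]
   → G = (-1607/137, -1232/137)

G = (-1607/137, -1232/137)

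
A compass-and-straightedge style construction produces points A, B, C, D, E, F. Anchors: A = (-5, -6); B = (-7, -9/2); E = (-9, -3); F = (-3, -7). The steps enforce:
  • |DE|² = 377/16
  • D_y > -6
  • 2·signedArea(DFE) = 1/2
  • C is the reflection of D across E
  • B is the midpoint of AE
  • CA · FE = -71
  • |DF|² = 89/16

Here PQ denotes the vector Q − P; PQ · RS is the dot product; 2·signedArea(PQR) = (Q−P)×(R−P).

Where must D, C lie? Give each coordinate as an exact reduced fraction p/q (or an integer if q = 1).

1. D_x = -5  [line -4·x + -6·y + -109/2 = 0 ∩ |DF|² = 89/16]
2. D_y = -23/4  [line -4·x + -6·y + -109/2 = 0 ∩ |DF|² = 89/16]
   → D = (-5, -23/4)
3. C_x = -13  [C is the reflection of D across E]
4. C_y = -1/4  [C is the reflection of D across E]
   → C = (-13, -1/4)

C = (-13, -1/4)
D = (-5, -23/4)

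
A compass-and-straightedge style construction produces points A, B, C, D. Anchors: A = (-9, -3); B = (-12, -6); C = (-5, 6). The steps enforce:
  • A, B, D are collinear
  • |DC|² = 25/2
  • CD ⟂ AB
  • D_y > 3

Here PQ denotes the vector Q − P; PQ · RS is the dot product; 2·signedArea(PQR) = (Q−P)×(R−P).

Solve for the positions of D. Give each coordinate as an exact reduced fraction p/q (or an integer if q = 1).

1. D_x = -5/2  [A, B, D are collinear ∩ CD ⟂ AB]
2. D_y = 7/2  [A, B, D are collinear ∩ CD ⟂ AB]
   → D = (-5/2, 7/2)

D = (-5/2, 7/2)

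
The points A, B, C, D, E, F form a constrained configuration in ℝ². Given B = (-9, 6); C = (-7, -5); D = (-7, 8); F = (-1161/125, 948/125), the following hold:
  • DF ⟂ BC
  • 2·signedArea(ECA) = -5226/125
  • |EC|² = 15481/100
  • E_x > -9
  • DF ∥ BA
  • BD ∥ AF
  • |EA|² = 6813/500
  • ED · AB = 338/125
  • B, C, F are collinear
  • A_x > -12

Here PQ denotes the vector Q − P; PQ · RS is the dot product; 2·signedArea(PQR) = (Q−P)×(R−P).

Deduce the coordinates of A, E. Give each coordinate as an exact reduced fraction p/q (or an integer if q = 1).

A = (-1411/125, 698/125)
E = (-1009/125, 1849/250)

1. A_x = -1411/125  [BD ∥ AF ∩ DF ∥ BA]
2. A_y = 698/125  [BD ∥ AF ∩ DF ∥ BA]
   → A = (-1411/125, 698/125)
3. E_x = -1009/125  [2·signedArea(ECA) = -5226/125 ∩ ED · AB = 338/125]
4. E_y = 1849/250  [2·signedArea(ECA) = -5226/125 ∩ ED · AB = 338/125]
   → E = (-1009/125, 1849/250)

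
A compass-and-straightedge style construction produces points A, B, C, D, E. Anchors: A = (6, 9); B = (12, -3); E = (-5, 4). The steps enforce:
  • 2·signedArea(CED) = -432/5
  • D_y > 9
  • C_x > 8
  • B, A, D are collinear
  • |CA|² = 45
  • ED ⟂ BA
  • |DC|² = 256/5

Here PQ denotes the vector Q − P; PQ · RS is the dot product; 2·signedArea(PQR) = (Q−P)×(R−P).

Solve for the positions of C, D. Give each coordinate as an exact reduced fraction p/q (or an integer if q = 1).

1. D_x = 29/5  [B, A, D are collinear ∩ ED ⟂ BA]
2. D_y = 47/5  [B, A, D are collinear ∩ ED ⟂ BA]
   → D = (29/5, 47/5)
3. C_x = 9  [line -27/5·x + 54/5·y + 81/5 = 0 ∩ |CA|² = 45]
4. C_y = 3  [line -27/5·x + 54/5·y + 81/5 = 0 ∩ |CA|² = 45]
   → C = (9, 3)

C = (9, 3)
D = (29/5, 47/5)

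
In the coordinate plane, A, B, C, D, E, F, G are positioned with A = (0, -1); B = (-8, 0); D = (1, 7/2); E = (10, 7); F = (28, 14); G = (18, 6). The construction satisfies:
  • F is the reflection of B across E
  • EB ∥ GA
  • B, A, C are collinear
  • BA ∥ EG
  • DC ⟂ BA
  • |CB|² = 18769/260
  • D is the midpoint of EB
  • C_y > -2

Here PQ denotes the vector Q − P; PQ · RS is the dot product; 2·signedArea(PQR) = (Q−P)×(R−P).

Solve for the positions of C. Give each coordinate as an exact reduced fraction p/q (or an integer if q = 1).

1. C_x = 28/65  [B, A, C are collinear ∩ DC ⟂ BA]
2. C_y = -137/130  [B, A, C are collinear ∩ DC ⟂ BA]
   → C = (28/65, -137/130)

C = (28/65, -137/130)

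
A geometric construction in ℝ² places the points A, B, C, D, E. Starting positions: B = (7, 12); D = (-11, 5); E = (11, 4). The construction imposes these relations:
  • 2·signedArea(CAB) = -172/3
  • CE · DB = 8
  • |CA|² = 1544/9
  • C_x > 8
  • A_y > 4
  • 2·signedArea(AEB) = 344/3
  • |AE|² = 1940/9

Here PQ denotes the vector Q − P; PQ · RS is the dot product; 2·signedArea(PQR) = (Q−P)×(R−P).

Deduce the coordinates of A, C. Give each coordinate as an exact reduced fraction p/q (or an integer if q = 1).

1. A_x = -11/3  [line -8·x + -4·y + -32/3 = 0 ∩ |AE|² = 1940/9]
2. A_y = 14/3  [line -8·x + -4·y + -32/3 = 0 ∩ |AE|² = 1940/9]
   → A = (-11/3, 14/3)
3. C_x = 9  [CE · DB = 8 ∩ 2·signedArea(CAB) = -172/3]
4. C_y = 8  [CE · DB = 8 ∩ 2·signedArea(CAB) = -172/3]
   → C = (9, 8)

A = (-11/3, 14/3)
C = (9, 8)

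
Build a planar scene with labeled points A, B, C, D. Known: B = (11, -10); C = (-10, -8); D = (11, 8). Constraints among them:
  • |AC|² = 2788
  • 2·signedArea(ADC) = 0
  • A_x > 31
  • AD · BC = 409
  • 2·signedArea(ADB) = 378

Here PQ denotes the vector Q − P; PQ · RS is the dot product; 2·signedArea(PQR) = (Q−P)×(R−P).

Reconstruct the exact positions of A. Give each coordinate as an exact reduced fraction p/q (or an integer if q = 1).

A = (32, 24)

1. A_x = 32  [2·signedArea(ADC) = 0 ∩ 2·signedArea(ADB) = 378]
2. A_y = 24  [2·signedArea(ADC) = 0 ∩ 2·signedArea(ADB) = 378]
   → A = (32, 24)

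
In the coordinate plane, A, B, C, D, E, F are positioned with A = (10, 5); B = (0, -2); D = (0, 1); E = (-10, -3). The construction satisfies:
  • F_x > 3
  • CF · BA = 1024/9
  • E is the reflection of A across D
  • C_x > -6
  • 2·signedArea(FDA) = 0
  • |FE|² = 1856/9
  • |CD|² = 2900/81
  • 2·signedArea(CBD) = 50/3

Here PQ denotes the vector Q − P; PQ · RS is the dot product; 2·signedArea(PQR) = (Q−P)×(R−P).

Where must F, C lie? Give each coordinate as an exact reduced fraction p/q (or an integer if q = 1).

C = (-50/9, -11/9)
F = (10/3, 7/3)

1. F_x = 10/3  [line -4·x + 10·y + -10 = 0 ∩ |FE|² = 1856/9]
2. F_y = 7/3  [line -4·x + 10·y + -10 = 0 ∩ |FE|² = 1856/9]
   → F = (10/3, 7/3)
3. C_x = -50/9  [CF · BA = 1024/9 ∩ 2·signedArea(CBD) = 50/3]
4. C_y = -11/9  [CF · BA = 1024/9 ∩ 2·signedArea(CBD) = 50/3]
   → C = (-50/9, -11/9)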